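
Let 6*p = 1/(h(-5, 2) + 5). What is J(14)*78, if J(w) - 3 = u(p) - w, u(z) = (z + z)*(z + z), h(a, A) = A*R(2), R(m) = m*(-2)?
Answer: -23140/27 ≈ -857.04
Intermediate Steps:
R(m) = -2*m
h(a, A) = -4*A (h(a, A) = A*(-2*2) = A*(-4) = -4*A)
p = -1/18 (p = 1/(6*(-4*2 + 5)) = 1/(6*(-8 + 5)) = (1/6)/(-3) = (1/6)*(-1/3) = -1/18 ≈ -0.055556)
u(z) = 4*z**2 (u(z) = (2*z)*(2*z) = 4*z**2)
J(w) = 244/81 - w (J(w) = 3 + (4*(-1/18)**2 - w) = 3 + (4*(1/324) - w) = 3 + (1/81 - w) = 244/81 - w)
J(14)*78 = (244/81 - 1*14)*78 = (244/81 - 14)*78 = -890/81*78 = -23140/27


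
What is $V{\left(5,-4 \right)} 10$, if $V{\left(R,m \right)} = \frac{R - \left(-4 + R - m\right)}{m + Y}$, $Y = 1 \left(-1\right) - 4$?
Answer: $0$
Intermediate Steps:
$Y = -5$ ($Y = -1 - 4 = -5$)
$V{\left(R,m \right)} = \frac{4 + m}{-5 + m}$ ($V{\left(R,m \right)} = \frac{R - \left(-4 + R - m\right)}{m - 5} = \frac{R + \left(4 + m - R\right)}{-5 + m} = \frac{4 + m}{-5 + m}$)
$V{\left(5,-4 \right)} 10 = \frac{4 - 4}{-5 - 4} \cdot 10 = \frac{1}{-9} \cdot 0 \cdot 10 = \left(- \frac{1}{9}\right) 0 \cdot 10 = 0 \cdot 10 = 0$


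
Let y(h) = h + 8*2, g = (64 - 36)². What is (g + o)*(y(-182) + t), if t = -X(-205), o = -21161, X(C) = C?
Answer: -794703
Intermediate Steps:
g = 784 (g = 28² = 784)
t = 205 (t = -1*(-205) = 205)
y(h) = 16 + h (y(h) = h + 16 = 16 + h)
(g + o)*(y(-182) + t) = (784 - 21161)*((16 - 182) + 205) = -20377*(-166 + 205) = -20377*39 = -794703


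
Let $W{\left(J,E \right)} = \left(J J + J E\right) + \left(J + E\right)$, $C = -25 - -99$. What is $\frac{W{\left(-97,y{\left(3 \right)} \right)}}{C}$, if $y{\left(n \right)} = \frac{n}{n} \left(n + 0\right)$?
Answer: $\frac{4512}{37} \approx 121.95$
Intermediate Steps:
$C = 74$ ($C = -25 + 99 = 74$)
$y{\left(n \right)} = n$ ($y{\left(n \right)} = 1 n = n$)
$W{\left(J,E \right)} = E + J + J^{2} + E J$ ($W{\left(J,E \right)} = \left(J^{2} + E J\right) + \left(E + J\right) = E + J + J^{2} + E J$)
$\frac{W{\left(-97,y{\left(3 \right)} \right)}}{C} = \frac{3 - 97 + \left(-97\right)^{2} + 3 \left(-97\right)}{74} = \left(3 - 97 + 9409 - 291\right) \frac{1}{74} = 9024 \cdot \frac{1}{74} = \frac{4512}{37}$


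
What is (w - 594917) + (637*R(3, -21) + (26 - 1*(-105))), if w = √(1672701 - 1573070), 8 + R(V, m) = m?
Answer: -613259 + √99631 ≈ -6.1294e+5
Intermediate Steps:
R(V, m) = -8 + m
w = √99631 ≈ 315.64
(w - 594917) + (637*R(3, -21) + (26 - 1*(-105))) = (√99631 - 594917) + (637*(-8 - 21) + (26 - 1*(-105))) = (-594917 + √99631) + (637*(-29) + (26 + 105)) = (-594917 + √99631) + (-18473 + 131) = (-594917 + √99631) - 18342 = -613259 + √99631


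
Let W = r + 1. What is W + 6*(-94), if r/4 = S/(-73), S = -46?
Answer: -40915/73 ≈ -560.48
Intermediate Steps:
r = 184/73 (r = 4*(-46/(-73)) = 4*(-46*(-1/73)) = 4*(46/73) = 184/73 ≈ 2.5205)
W = 257/73 (W = 184/73 + 1 = 257/73 ≈ 3.5205)
W + 6*(-94) = 257/73 + 6*(-94) = 257/73 - 564 = -40915/73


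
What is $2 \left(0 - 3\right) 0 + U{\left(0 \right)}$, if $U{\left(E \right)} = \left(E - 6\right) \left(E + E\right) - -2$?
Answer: $2$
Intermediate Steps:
$U{\left(E \right)} = 2 + 2 E \left(-6 + E\right)$ ($U{\left(E \right)} = \left(-6 + E\right) 2 E + 2 = 2 E \left(-6 + E\right) + 2 = 2 + 2 E \left(-6 + E\right)$)
$2 \left(0 - 3\right) 0 + U{\left(0 \right)} = 2 \left(0 - 3\right) 0 + \left(2 - 0 + 2 \cdot 0^{2}\right) = 2 \left(-3\right) 0 + \left(2 + 0 + 2 \cdot 0\right) = \left(-6\right) 0 + \left(2 + 0 + 0\right) = 0 + 2 = 2$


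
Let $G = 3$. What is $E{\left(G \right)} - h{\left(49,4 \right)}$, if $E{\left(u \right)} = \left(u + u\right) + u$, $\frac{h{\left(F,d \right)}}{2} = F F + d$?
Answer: $-4801$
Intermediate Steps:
$h{\left(F,d \right)} = 2 d + 2 F^{2}$ ($h{\left(F,d \right)} = 2 \left(F F + d\right) = 2 \left(F^{2} + d\right) = 2 \left(d + F^{2}\right) = 2 d + 2 F^{2}$)
$E{\left(u \right)} = 3 u$ ($E{\left(u \right)} = 2 u + u = 3 u$)
$E{\left(G \right)} - h{\left(49,4 \right)} = 3 \cdot 3 - \left(2 \cdot 4 + 2 \cdot 49^{2}\right) = 9 - \left(8 + 2 \cdot 2401\right) = 9 - \left(8 + 4802\right) = 9 - 4810 = -4801$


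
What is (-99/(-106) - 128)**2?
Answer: 181413961/11236 ≈ 16146.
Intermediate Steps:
(-99/(-106) - 128)**2 = (-99*(-1/106) - 128)**2 = (99/106 - 128)**2 = (-13469/106)**2 = 181413961/11236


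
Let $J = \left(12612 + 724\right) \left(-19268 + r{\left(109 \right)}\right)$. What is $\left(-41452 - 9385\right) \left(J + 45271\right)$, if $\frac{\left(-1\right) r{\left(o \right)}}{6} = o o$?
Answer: $61389890514701$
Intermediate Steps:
$r{\left(o \right)} = - 6 o^{2}$ ($r{\left(o \right)} = - 6 o o = - 6 o^{2}$)
$J = -1207628144$ ($J = \left(12612 + 724\right) \left(-19268 - 6 \cdot 109^{2}\right) = 13336 \left(-19268 - 71286\right) = 13336 \left(-90554\right) = -1207628144$)
$\left(-41452 - 9385\right) \left(J + 45271\right) = \left(-41452 - 9385\right) \left(-1207628144 + 45271\right) = \left(-50837\right) \left(-1207582873\right) = 61389890514701$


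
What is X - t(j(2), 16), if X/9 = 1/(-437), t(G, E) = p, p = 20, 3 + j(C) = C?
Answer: -8749/437 ≈ -20.021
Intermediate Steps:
j(C) = -3 + C
t(G, E) = 20
X = -9/437 (X = 9/(-437) = 9*(-1/437) = -9/437 ≈ -0.020595)
X - t(j(2), 16) = -9/437 - 1*20 = -9/437 - 20 = -8749/437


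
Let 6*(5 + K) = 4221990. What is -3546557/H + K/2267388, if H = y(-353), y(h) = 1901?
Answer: -2010020781364/1077576147 ≈ -1865.3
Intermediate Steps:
K = 703660 (K = -5 + (1/6)*4221990 = -5 + 703665 = 703660)
H = 1901
-3546557/H + K/2267388 = -3546557/1901 + 703660/2267388 = -3546557*1/1901 + 703660*(1/2267388) = -3546557/1901 + 175915/566847 = -2010020781364/1077576147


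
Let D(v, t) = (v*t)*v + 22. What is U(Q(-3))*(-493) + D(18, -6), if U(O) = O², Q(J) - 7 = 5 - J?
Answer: -112847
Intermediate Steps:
Q(J) = 12 - J (Q(J) = 7 + (5 - J) = 12 - J)
D(v, t) = 22 + t*v² (D(v, t) = (t*v)*v + 22 = t*v² + 22 = 22 + t*v²)
U(Q(-3))*(-493) + D(18, -6) = (12 - 1*(-3))²*(-493) + (22 - 6*18²) = (12 + 3)²*(-493) + (22 - 6*324) = 15²*(-493) + (22 - 1944) = 225*(-493) - 1922 = -110925 - 1922 = -112847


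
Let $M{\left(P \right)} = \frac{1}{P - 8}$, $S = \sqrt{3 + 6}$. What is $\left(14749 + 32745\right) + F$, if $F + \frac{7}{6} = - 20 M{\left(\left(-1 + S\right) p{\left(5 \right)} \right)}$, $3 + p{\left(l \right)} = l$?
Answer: $\frac{284987}{6} \approx 47498.0$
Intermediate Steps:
$p{\left(l \right)} = -3 + l$
$S = 3$ ($S = \sqrt{9} = 3$)
$M{\left(P \right)} = \frac{1}{-8 + P}$
$F = \frac{23}{6}$ ($F = - \frac{7}{6} - \frac{20}{-8 + \left(-1 + 3\right) \left(-3 + 5\right)} = - \frac{7}{6} - \frac{20}{-8 + 2 \cdot 2} = - \frac{7}{6} - \frac{20}{-8 + 4} = - \frac{7}{6} - \frac{20}{-4} = - \frac{7}{6} - -5 = - \frac{7}{6} + 5 = \frac{23}{6} \approx 3.8333$)
$\left(14749 + 32745\right) + F = \left(14749 + 32745\right) + \frac{23}{6} = 47494 + \frac{23}{6} = \frac{284987}{6}$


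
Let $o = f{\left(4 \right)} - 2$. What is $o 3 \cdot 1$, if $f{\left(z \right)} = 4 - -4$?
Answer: $18$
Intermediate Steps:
$f{\left(z \right)} = 8$ ($f{\left(z \right)} = 4 + 4 = 8$)
$o = 6$ ($o = 8 - 2 = 6$)
$o 3 \cdot 1 = 6 \cdot 3 \cdot 1 = 18 \cdot 1 = 18$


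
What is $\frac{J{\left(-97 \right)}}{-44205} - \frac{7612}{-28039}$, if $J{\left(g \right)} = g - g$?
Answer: $\frac{692}{2549} \approx 0.27148$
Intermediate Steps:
$J{\left(g \right)} = 0$
$\frac{J{\left(-97 \right)}}{-44205} - \frac{7612}{-28039} = \frac{0}{-44205} - \frac{7612}{-28039} = 0 \left(- \frac{1}{44205}\right) - - \frac{692}{2549} = 0 + \frac{692}{2549} = \frac{692}{2549}$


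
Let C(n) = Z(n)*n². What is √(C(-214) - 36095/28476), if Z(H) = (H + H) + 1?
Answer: I*√440464506283417/4746 ≈ 4422.1*I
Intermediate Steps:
Z(H) = 1 + 2*H (Z(H) = 2*H + 1 = 1 + 2*H)
C(n) = n²*(1 + 2*n) (C(n) = (1 + 2*n)*n² = n²*(1 + 2*n))
√(C(-214) - 36095/28476) = √((-214)²*(1 + 2*(-214)) - 36095/28476) = √(45796*(1 - 428) - 36095*1/28476) = √(45796*(-427) - 36095/28476) = √(-19554892 - 36095/28476) = √(-556845140687/28476) = I*√440464506283417/4746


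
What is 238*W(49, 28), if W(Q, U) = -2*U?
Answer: -13328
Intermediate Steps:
238*W(49, 28) = 238*(-2*28) = 238*(-56) = -13328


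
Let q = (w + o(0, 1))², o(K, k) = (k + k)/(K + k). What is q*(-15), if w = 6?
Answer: -960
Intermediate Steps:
o(K, k) = 2*k/(K + k) (o(K, k) = (2*k)/(K + k) = 2*k/(K + k))
q = 64 (q = (6 + 2*1/(0 + 1))² = (6 + 2*1/1)² = (6 + 2*1*1)² = (6 + 2)² = 8² = 64)
q*(-15) = 64*(-15) = -960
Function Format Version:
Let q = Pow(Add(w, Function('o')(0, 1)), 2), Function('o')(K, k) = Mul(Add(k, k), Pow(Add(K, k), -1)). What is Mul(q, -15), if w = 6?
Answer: -960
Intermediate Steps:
Function('o')(K, k) = Mul(2, k, Pow(Add(K, k), -1)) (Function('o')(K, k) = Mul(Mul(2, k), Pow(Add(K, k), -1)) = Mul(2, k, Pow(Add(K, k), -1)))
q = 64 (q = Pow(Add(6, Mul(2, 1, Pow(Add(0, 1), -1))), 2) = Pow(Add(6, Mul(2, 1, Pow(1, -1))), 2) = Pow(Add(6, Mul(2, 1, 1)), 2) = Pow(Add(6, 2), 2) = Pow(8, 2) = 64)
Mul(q, -15) = Mul(64, -15) = -960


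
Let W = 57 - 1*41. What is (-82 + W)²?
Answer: 4356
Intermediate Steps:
W = 16 (W = 57 - 41 = 16)
(-82 + W)² = (-82 + 16)² = (-66)² = 4356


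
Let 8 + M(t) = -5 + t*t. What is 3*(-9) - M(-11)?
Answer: -135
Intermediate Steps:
M(t) = -13 + t² (M(t) = -8 + (-5 + t*t) = -8 + (-5 + t²) = -13 + t²)
3*(-9) - M(-11) = 3*(-9) - (-13 + (-11)²) = -27 - (-13 + 121) = -27 - 1*108 = -27 - 108 = -135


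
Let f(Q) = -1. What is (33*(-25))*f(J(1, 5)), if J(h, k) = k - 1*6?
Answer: 825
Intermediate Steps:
J(h, k) = -6 + k (J(h, k) = k - 6 = -6 + k)
(33*(-25))*f(J(1, 5)) = (33*(-25))*(-1) = -825*(-1) = 825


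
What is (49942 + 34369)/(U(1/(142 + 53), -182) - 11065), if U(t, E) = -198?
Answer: -84311/11263 ≈ -7.4857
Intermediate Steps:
(49942 + 34369)/(U(1/(142 + 53), -182) - 11065) = (49942 + 34369)/(-198 - 11065) = 84311/(-11263) = 84311*(-1/11263) = -84311/11263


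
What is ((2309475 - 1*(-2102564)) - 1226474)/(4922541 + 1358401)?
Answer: 3185565/6280942 ≈ 0.50718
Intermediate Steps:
((2309475 - 1*(-2102564)) - 1226474)/(4922541 + 1358401) = ((2309475 + 2102564) - 1226474)/6280942 = (4412039 - 1226474)*(1/6280942) = 3185565*(1/6280942) = 3185565/6280942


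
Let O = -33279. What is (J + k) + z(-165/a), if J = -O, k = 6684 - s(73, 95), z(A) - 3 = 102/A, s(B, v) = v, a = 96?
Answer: 2189641/55 ≈ 39812.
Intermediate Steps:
z(A) = 3 + 102/A
k = 6589 (k = 6684 - 1*95 = 6684 - 95 = 6589)
J = 33279 (J = -1*(-33279) = 33279)
(J + k) + z(-165/a) = (33279 + 6589) + (3 + 102/((-165/96))) = 39868 + (3 + 102/((-165*1/96))) = 39868 + (3 + 102/(-55/32)) = 39868 + (3 + 102*(-32/55)) = 39868 + (3 - 3264/55) = 39868 - 3099/55 = 2189641/55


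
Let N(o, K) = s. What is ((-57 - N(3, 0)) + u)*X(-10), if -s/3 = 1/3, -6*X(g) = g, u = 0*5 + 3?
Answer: -265/3 ≈ -88.333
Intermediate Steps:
u = 3 (u = 0 + 3 = 3)
X(g) = -g/6
s = -1 (s = -3/3 = -3*1/3 = -1)
N(o, K) = -1
((-57 - N(3, 0)) + u)*X(-10) = ((-57 - 1*(-1)) + 3)*(-1/6*(-10)) = ((-57 + 1) + 3)*(5/3) = (-56 + 3)*(5/3) = -53*5/3 = -265/3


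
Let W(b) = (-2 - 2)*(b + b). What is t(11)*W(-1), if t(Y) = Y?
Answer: 88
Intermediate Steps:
W(b) = -8*b
t(11)*W(-1) = 11*(-8*(-1)) = 11*8 = 88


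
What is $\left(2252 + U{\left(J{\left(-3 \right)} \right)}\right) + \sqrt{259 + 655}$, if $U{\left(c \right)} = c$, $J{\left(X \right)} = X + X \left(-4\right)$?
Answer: $2261 + \sqrt{914} \approx 2291.2$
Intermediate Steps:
$J{\left(X \right)} = - 3 X$ ($J{\left(X \right)} = X - 4 X = - 3 X$)
$\left(2252 + U{\left(J{\left(-3 \right)} \right)}\right) + \sqrt{259 + 655} = \left(2252 - -9\right) + \sqrt{259 + 655} = \left(2252 + 9\right) + \sqrt{914} = 2261 + \sqrt{914}$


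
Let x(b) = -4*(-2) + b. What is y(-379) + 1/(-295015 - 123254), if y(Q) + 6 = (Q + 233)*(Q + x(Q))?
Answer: 45797945885/418269 ≈ 1.0949e+5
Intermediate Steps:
x(b) = 8 + b
y(Q) = -6 + (8 + 2*Q)*(233 + Q) (y(Q) = -6 + (Q + 233)*(Q + (8 + Q)) = -6 + (233 + Q)*(8 + 2*Q) = -6 + (8 + 2*Q)*(233 + Q))
y(-379) + 1/(-295015 - 123254) = (1858 + 2*(-379)² + 474*(-379)) + 1/(-295015 - 123254) = (1858 + 2*143641 - 179646) + 1/(-418269) = (1858 + 287282 - 179646) - 1/418269 = 109494 - 1/418269 = 45797945885/418269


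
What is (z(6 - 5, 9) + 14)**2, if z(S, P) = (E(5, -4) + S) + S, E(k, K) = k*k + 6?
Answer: 2209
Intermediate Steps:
E(k, K) = 6 + k**2 (E(k, K) = k**2 + 6 = 6 + k**2)
z(S, P) = 31 + 2*S (z(S, P) = ((6 + 5**2) + S) + S = ((6 + 25) + S) + S = (31 + S) + S = 31 + 2*S)
(z(6 - 5, 9) + 14)**2 = ((31 + 2*(6 - 5)) + 14)**2 = ((31 + 2*1) + 14)**2 = ((31 + 2) + 14)**2 = (33 + 14)**2 = 47**2 = 2209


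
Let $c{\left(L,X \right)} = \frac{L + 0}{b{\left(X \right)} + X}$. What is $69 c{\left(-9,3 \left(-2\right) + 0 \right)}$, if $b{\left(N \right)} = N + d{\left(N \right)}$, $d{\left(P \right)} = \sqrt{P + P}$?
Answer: $\frac{621}{13} + \frac{207 i \sqrt{3}}{26} \approx 47.769 + 13.79 i$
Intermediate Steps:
$d{\left(P \right)} = \sqrt{2} \sqrt{P}$ ($d{\left(P \right)} = \sqrt{2 P} = \sqrt{2} \sqrt{P}$)
$b{\left(N \right)} = N + \sqrt{2} \sqrt{N}$
$c{\left(L,X \right)} = \frac{L}{2 X + \sqrt{2} \sqrt{X}}$ ($c{\left(L,X \right)} = \frac{L + 0}{\left(X + \sqrt{2} \sqrt{X}\right) + X} = \frac{L}{2 X + \sqrt{2} \sqrt{X}}$)
$69 c{\left(-9,3 \left(-2\right) + 0 \right)} = 69 \left(- \frac{9}{2 \left(3 \left(-2\right) + 0\right) + \sqrt{2} \sqrt{3 \left(-2\right) + 0}}\right) = 69 \left(- \frac{9}{2 \left(-6 + 0\right) + \sqrt{2} \sqrt{-6 + 0}}\right) = 69 \left(- \frac{9}{2 \left(-6\right) + \sqrt{2} \sqrt{-6}}\right) = 69 \left(- \frac{9}{-12 + \sqrt{2} i \sqrt{6}}\right) = 69 \left(- \frac{9}{-12 + 2 i \sqrt{3}}\right) = - \frac{621}{-12 + 2 i \sqrt{3}}$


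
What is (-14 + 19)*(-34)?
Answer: -170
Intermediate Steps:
(-14 + 19)*(-34) = 5*(-34) = -170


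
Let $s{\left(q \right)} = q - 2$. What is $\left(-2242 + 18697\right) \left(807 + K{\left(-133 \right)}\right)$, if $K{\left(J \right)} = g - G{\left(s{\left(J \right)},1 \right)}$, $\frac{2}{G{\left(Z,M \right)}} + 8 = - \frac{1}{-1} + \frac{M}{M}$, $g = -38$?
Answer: $12659380$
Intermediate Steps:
$s{\left(q \right)} = -2 + q$ ($s{\left(q \right)} = q - 2 = -2 + q$)
$G{\left(Z,M \right)} = - \frac{1}{3}$ ($G{\left(Z,M \right)} = \frac{2}{-8 + \left(- \frac{1}{-1} + \frac{M}{M}\right)} = \frac{2}{-8 + \left(\left(-1\right) \left(-1\right) + 1\right)} = \frac{2}{-8 + \left(1 + 1\right)} = \frac{2}{-8 + 2} = \frac{2}{-6} = 2 \left(- \frac{1}{6}\right) = - \frac{1}{3}$)
$K{\left(J \right)} = - \frac{113}{3}$ ($K{\left(J \right)} = -38 - - \frac{1}{3} = -38 + \frac{1}{3} = - \frac{113}{3}$)
$\left(-2242 + 18697\right) \left(807 + K{\left(-133 \right)}\right) = \left(-2242 + 18697\right) \left(807 - \frac{113}{3}\right) = 16455 \cdot \frac{2308}{3} = 12659380$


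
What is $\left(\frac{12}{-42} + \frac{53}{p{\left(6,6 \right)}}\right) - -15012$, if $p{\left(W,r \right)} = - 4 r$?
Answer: $\frac{2521597}{168} \approx 15010.0$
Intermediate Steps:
$\left(\frac{12}{-42} + \frac{53}{p{\left(6,6 \right)}}\right) - -15012 = \left(\frac{12}{-42} + \frac{53}{\left(-4\right) 6}\right) - -15012 = \left(12 \left(- \frac{1}{42}\right) + \frac{53}{-24}\right) + 15012 = \left(- \frac{2}{7} + 53 \left(- \frac{1}{24}\right)\right) + 15012 = \left(- \frac{2}{7} - \frac{53}{24}\right) + 15012 = - \frac{419}{168} + 15012 = \frac{2521597}{168}$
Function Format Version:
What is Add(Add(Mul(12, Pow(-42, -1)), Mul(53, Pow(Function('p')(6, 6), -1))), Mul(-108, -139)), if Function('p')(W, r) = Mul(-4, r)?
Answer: Rational(2521597, 168) ≈ 15010.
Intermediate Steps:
Add(Add(Mul(12, Pow(-42, -1)), Mul(53, Pow(Function('p')(6, 6), -1))), Mul(-108, -139)) = Add(Add(Mul(12, Pow(-42, -1)), Mul(53, Pow(Mul(-4, 6), -1))), Mul(-108, -139)) = Add(Add(Mul(12, Rational(-1, 42)), Mul(53, Pow(-24, -1))), 15012) = Add(Add(Rational(-2, 7), Mul(53, Rational(-1, 24))), 15012) = Add(Add(Rational(-2, 7), Rational(-53, 24)), 15012) = Add(Rational(-419, 168), 15012) = Rational(2521597, 168)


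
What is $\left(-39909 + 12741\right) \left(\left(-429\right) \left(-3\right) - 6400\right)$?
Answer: $138909984$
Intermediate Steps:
$\left(-39909 + 12741\right) \left(\left(-429\right) \left(-3\right) - 6400\right) = - 27168 \left(1287 - 6400\right) = \left(-27168\right) \left(-5113\right) = 138909984$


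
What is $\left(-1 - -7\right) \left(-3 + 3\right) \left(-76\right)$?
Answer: $0$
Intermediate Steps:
$\left(-1 - -7\right) \left(-3 + 3\right) \left(-76\right) = \left(-1 + 7\right) 0 \left(-76\right) = 6 \cdot 0 \left(-76\right) = 0 \left(-76\right) = 0$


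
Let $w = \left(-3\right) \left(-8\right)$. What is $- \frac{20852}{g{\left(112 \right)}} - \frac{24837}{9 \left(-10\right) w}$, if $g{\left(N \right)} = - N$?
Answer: $\frac{996293}{5040} \approx 197.68$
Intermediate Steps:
$w = 24$
$- \frac{20852}{g{\left(112 \right)}} - \frac{24837}{9 \left(-10\right) w} = - \frac{20852}{\left(-1\right) 112} - \frac{24837}{9 \left(-10\right) 24} = - \frac{20852}{-112} - \frac{24837}{\left(-90\right) 24} = \left(-20852\right) \left(- \frac{1}{112}\right) - \frac{24837}{-2160} = \frac{5213}{28} - - \frac{8279}{720} = \frac{5213}{28} + \frac{8279}{720} = \frac{996293}{5040}$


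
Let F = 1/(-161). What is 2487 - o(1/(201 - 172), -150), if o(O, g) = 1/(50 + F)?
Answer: 20017702/8049 ≈ 2487.0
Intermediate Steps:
F = -1/161 ≈ -0.0062112
o(O, g) = 161/8049 (o(O, g) = 1/(50 - 1/161) = 1/(8049/161) = 161/8049)
2487 - o(1/(201 - 172), -150) = 2487 - 1*161/8049 = 2487 - 161/8049 = 20017702/8049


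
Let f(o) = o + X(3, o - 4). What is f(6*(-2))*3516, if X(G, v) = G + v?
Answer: -87900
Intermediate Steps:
f(o) = -1 + 2*o (f(o) = o + (3 + (o - 4)) = o + (3 + (-4 + o)) = o + (-1 + o) = -1 + 2*o)
f(6*(-2))*3516 = (-1 + 2*(6*(-2)))*3516 = (-1 + 2*(-12))*3516 = (-1 - 24)*3516 = -25*3516 = -87900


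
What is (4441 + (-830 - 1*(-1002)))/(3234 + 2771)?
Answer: 4613/6005 ≈ 0.76819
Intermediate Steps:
(4441 + (-830 - 1*(-1002)))/(3234 + 2771) = (4441 + (-830 + 1002))/6005 = (4441 + 172)*(1/6005) = 4613*(1/6005) = 4613/6005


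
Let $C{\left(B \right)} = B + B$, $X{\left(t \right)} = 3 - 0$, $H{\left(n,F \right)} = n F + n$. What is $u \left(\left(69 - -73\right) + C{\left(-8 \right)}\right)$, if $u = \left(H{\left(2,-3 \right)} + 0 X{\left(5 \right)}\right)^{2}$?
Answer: $2016$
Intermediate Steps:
$H{\left(n,F \right)} = n + F n$ ($H{\left(n,F \right)} = F n + n = n + F n$)
$X{\left(t \right)} = 3$ ($X{\left(t \right)} = 3 + 0 = 3$)
$C{\left(B \right)} = 2 B$
$u = 16$ ($u = \left(2 \left(1 - 3\right) + 0 \cdot 3\right)^{2} = \left(2 \left(-2\right) + 0\right)^{2} = \left(-4 + 0\right)^{2} = \left(-4\right)^{2} = 16$)
$u \left(\left(69 - -73\right) + C{\left(-8 \right)}\right) = 16 \left(\left(69 - -73\right) + 2 \left(-8\right)\right) = 16 \left(\left(69 + 73\right) - 16\right) = 16 \left(142 - 16\right) = 16 \cdot 126 = 2016$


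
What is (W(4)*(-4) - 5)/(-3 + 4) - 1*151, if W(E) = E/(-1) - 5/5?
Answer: -136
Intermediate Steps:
W(E) = -1 - E (W(E) = E*(-1) - 5*⅕ = -E - 1 = -1 - E)
(W(4)*(-4) - 5)/(-3 + 4) - 1*151 = ((-1 - 1*4)*(-4) - 5)/(-3 + 4) - 1*151 = ((-1 - 4)*(-4) - 5)/1 - 151 = (-5*(-4) - 5)*1 - 151 = (20 - 5)*1 - 151 = 15*1 - 151 = 15 - 151 = -136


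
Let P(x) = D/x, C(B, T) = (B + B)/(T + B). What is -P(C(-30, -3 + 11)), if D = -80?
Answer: 88/3 ≈ 29.333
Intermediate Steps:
C(B, T) = 2*B/(B + T) (C(B, T) = (2*B)/(B + T) = 2*B/(B + T))
P(x) = -80/x
-P(C(-30, -3 + 11)) = -(-80)/(2*(-30)/(-30 + (-3 + 11))) = -(-80)/(2*(-30)/(-30 + 8)) = -(-80)/(2*(-30)/(-22)) = -(-80)/(2*(-30)*(-1/22)) = -(-80)/30/11 = -(-80)*11/30 = -1*(-88/3) = 88/3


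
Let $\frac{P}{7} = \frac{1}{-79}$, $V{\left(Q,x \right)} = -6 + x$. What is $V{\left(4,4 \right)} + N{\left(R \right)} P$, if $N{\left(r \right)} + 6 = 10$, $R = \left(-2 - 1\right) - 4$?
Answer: $- \frac{186}{79} \approx -2.3544$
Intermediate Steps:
$R = -7$ ($R = -3 - 4 = -7$)
$N{\left(r \right)} = 4$ ($N{\left(r \right)} = -6 + 10 = 4$)
$P = - \frac{7}{79}$ ($P = \frac{7}{-79} = 7 \left(- \frac{1}{79}\right) = - \frac{7}{79} \approx -0.088608$)
$V{\left(4,4 \right)} + N{\left(R \right)} P = \left(-6 + 4\right) + 4 \left(- \frac{7}{79}\right) = -2 - \frac{28}{79} = - \frac{186}{79}$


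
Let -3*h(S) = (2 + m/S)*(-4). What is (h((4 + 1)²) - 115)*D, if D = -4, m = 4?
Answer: 11212/25 ≈ 448.48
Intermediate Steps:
h(S) = 8/3 + 16/(3*S) (h(S) = -(2 + 4/S)*(-4)/3 = -(-8 - 16/S)/3 = 8/3 + 16/(3*S))
(h((4 + 1)²) - 115)*D = (8*(2 + (4 + 1)²)/(3*((4 + 1)²)) - 115)*(-4) = (8*(2 + 5²)/(3*(5²)) - 115)*(-4) = ((8/3)*(2 + 25)/25 - 115)*(-4) = ((8/3)*(1/25)*27 - 115)*(-4) = (72/25 - 115)*(-4) = -2803/25*(-4) = 11212/25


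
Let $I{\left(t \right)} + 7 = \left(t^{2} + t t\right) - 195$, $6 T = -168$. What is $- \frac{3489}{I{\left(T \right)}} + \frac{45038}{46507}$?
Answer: $- \frac{100741015}{63528562} \approx -1.5858$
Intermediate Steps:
$T = -28$ ($T = \frac{1}{6} \left(-168\right) = -28$)
$I{\left(t \right)} = -202 + 2 t^{2}$ ($I{\left(t \right)} = -7 - \left(195 - t^{2} - t t\right) = -7 + \left(\left(t^{2} + t^{2}\right) - 195\right) = -7 + \left(2 t^{2} - 195\right) = -7 + \left(-195 + 2 t^{2}\right) = -202 + 2 t^{2}$)
$- \frac{3489}{I{\left(T \right)}} + \frac{45038}{46507} = - \frac{3489}{-202 + 2 \left(-28\right)^{2}} + \frac{45038}{46507} = - \frac{3489}{-202 + 2 \cdot 784} + 45038 \cdot \frac{1}{46507} = - \frac{3489}{-202 + 1568} + \frac{45038}{46507} = - \frac{3489}{1366} + \frac{45038}{46507} = - \frac{100741015}{63528562}$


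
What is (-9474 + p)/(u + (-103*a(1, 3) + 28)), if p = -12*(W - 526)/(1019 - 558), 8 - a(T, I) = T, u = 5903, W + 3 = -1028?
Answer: -434883/240181 ≈ -1.8106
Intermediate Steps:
W = -1031 (W = -3 - 1028 = -1031)
a(T, I) = 8 - T
p = 18684/461 (p = -12*(-1031 - 526)/(1019 - 558) = -(-18684)/461 = -12*(-1557/461) = 18684/461 ≈ 40.529)
(-9474 + p)/(u + (-103*a(1, 3) + 28)) = (-9474 + 18684/461)/(5903 + (-103*(8 - 1*1) + 28)) = -4348830/(461*(5903 + (-103*(8 - 1) + 28))) = -4348830/(461*(5903 + (-103*7 + 28))) = -4348830/(461*(5903 + (-721 + 28))) = -4348830/(461*(5903 - 693)) = -4348830/461/5210 = -4348830/461*1/5210 = -434883/240181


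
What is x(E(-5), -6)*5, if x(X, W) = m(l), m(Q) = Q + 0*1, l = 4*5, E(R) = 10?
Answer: 100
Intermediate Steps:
l = 20
m(Q) = Q (m(Q) = Q + 0 = Q)
x(X, W) = 20
x(E(-5), -6)*5 = 20*5 = 100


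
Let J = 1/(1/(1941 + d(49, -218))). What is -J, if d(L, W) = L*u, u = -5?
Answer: -1696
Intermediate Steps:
d(L, W) = -5*L (d(L, W) = L*(-5) = -5*L)
J = 1696 (J = 1/(1/(1941 - 5*49)) = 1/(1/(1941 - 245)) = 1/(1/1696) = 1696)
-J = -1*1696 = -1696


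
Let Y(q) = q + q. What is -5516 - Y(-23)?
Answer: -5470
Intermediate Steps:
Y(q) = 2*q
-5516 - Y(-23) = -5516 - 2*(-23) = -5516 - 1*(-46) = -5516 + 46 = -5470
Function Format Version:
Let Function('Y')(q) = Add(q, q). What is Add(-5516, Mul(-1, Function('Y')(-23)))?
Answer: -5470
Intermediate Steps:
Function('Y')(q) = Mul(2, q)
Add(-5516, Mul(-1, Function('Y')(-23))) = Add(-5516, Mul(-1, Mul(2, -23))) = Add(-5516, Mul(-1, -46)) = Add(-5516, 46) = -5470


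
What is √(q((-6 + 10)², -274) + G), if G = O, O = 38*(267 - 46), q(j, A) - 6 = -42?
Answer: √8362 ≈ 91.444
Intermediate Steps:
q(j, A) = -36 (q(j, A) = 6 - 42 = -36)
O = 8398 (O = 38*221 = 8398)
G = 8398
√(q((-6 + 10)², -274) + G) = √(-36 + 8398) = √8362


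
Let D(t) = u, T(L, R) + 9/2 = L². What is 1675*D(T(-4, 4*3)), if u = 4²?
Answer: 26800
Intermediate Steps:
u = 16
T(L, R) = -9/2 + L²
D(t) = 16
1675*D(T(-4, 4*3)) = 1675*16 = 26800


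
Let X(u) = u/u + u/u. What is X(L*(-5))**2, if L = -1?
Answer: 4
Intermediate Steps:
X(u) = 2 (X(u) = 1 + 1 = 2)
X(L*(-5))**2 = 2**2 = 4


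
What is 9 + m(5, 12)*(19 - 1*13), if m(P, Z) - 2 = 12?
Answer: 93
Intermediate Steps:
m(P, Z) = 14 (m(P, Z) = 2 + 12 = 14)
9 + m(5, 12)*(19 - 1*13) = 9 + 14*(19 - 1*13) = 9 + 14*(19 - 13) = 9 + 14*6 = 9 + 84 = 93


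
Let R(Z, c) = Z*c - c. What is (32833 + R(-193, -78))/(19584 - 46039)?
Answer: -9593/5291 ≈ -1.8131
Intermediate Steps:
R(Z, c) = -c + Z*c
(32833 + R(-193, -78))/(19584 - 46039) = (32833 - 78*(-1 - 193))/(19584 - 46039) = (32833 - 78*(-194))/(-26455) = (32833 + 15132)*(-1/26455) = 47965*(-1/26455) = -9593/5291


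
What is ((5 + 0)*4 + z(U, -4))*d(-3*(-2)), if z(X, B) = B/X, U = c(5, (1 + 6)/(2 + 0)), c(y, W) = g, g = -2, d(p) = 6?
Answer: 132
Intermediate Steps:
c(y, W) = -2
U = -2
((5 + 0)*4 + z(U, -4))*d(-3*(-2)) = ((5 + 0)*4 - 4/(-2))*6 = (5*4 - 4*(-1/2))*6 = (20 + 2)*6 = 22*6 = 132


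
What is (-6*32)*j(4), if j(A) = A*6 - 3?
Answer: -4032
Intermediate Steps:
j(A) = -3 + 6*A (j(A) = 6*A - 3 = -3 + 6*A)
(-6*32)*j(4) = (-6*32)*(-3 + 6*4) = -192*(-3 + 24) = -192*21 = -4032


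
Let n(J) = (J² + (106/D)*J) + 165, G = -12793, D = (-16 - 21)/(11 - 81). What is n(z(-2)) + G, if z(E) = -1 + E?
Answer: -489163/37 ≈ -13221.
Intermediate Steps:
D = 37/70 (D = -37/(-70) = -37*(-1/70) = 37/70 ≈ 0.52857)
n(J) = 165 + J² + 7420*J/37 (n(J) = (J² + (106/(37/70))*J) + 165 = (J² + (106*(70/37))*J) + 165 = (J² + 7420*J/37) + 165 = 165 + J² + 7420*J/37)
n(z(-2)) + G = (165 + (-1 - 2)² + 7420*(-1 - 2)/37) - 12793 = (165 + (-3)² + (7420/37)*(-3)) - 12793 = (165 + 9 - 22260/37) - 12793 = -15822/37 - 12793 = -489163/37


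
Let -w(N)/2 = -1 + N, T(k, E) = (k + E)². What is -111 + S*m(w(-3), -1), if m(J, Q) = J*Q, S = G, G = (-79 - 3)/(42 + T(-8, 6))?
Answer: -2225/23 ≈ -96.739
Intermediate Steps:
T(k, E) = (E + k)²
w(N) = 2 - 2*N (w(N) = -2*(-1 + N) = 2 - 2*N)
G = -41/23 (G = (-79 - 3)/(42 + (6 - 8)²) = -82/(42 + (-2)²) = -82/(42 + 4) = -82/46 = -82*1/46 = -41/23 ≈ -1.7826)
S = -41/23 ≈ -1.7826
-111 + S*m(w(-3), -1) = -111 - 41*(2 - 2*(-3))*(-1)/23 = -111 - 41*(2 + 6)*(-1)/23 = -111 - 328*(-1)/23 = -111 - 41/23*(-8) = -111 + 328/23 = -2225/23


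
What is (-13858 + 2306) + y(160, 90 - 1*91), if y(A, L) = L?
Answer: -11553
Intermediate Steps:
(-13858 + 2306) + y(160, 90 - 1*91) = (-13858 + 2306) + (90 - 1*91) = -11552 + (90 - 91) = -11552 - 1 = -11553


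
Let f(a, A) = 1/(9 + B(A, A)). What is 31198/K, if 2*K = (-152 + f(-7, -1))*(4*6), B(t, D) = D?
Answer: -62396/3645 ≈ -17.118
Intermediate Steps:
f(a, A) = 1/(9 + A)
K = -3645/2 (K = ((-152 + 1/(9 - 1))*(4*6))/2 = ((-152 + 1/8)*24)/2 = ((-152 + ⅛)*24)/2 = (-1215/8*24)/2 = (½)*(-3645) = -3645/2 ≈ -1822.5)
31198/K = 31198/(-3645/2) = 31198*(-2/3645) = -62396/3645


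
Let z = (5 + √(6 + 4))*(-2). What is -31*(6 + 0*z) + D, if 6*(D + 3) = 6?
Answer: -188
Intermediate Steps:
D = -2 (D = -3 + (⅙)*6 = -3 + 1 = -2)
z = -10 - 2*√10 (z = (5 + √10)*(-2) = -10 - 2*√10 ≈ -16.325)
-31*(6 + 0*z) + D = -31*(6 + 0*(-10 - 2*√10)) - 2 = -31*(6 + 0) - 2 = -31*6 - 2 = -186 - 2 = -188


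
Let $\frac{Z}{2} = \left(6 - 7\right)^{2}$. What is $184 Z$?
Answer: $368$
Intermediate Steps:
$Z = 2$ ($Z = 2 \left(6 - 7\right)^{2} = 2 \left(-1\right)^{2} = 2 \cdot 1 = 2$)
$184 Z = 184 \cdot 2 = 368$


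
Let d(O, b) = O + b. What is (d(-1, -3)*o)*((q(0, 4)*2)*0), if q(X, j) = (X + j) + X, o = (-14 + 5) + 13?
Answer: 0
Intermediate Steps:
o = 4 (o = -9 + 13 = 4)
q(X, j) = j + 2*X
(d(-1, -3)*o)*((q(0, 4)*2)*0) = ((-1 - 3)*4)*(((4 + 2*0)*2)*0) = (-4*4)*(((4 + 0)*2)*0) = -16*4*2*0 = -128*0 = -16*0 = 0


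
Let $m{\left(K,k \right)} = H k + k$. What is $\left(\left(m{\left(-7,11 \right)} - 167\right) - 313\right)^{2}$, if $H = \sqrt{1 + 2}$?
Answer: $220324 - 10318 \sqrt{3} \approx 2.0245 \cdot 10^{5}$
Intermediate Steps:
$H = \sqrt{3} \approx 1.732$
$m{\left(K,k \right)} = k + k \sqrt{3}$ ($m{\left(K,k \right)} = \sqrt{3} k + k = k \sqrt{3} + k = k + k \sqrt{3}$)
$\left(\left(m{\left(-7,11 \right)} - 167\right) - 313\right)^{2} = \left(\left(11 \left(1 + \sqrt{3}\right) - 167\right) - 313\right)^{2} = \left(\left(\left(11 + 11 \sqrt{3}\right) - 167\right) - 313\right)^{2} = \left(\left(-156 + 11 \sqrt{3}\right) - 313\right)^{2} = \left(-469 + 11 \sqrt{3}\right)^{2}$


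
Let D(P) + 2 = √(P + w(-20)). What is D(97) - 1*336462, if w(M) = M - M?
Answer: -336464 + √97 ≈ -3.3645e+5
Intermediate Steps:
w(M) = 0
D(P) = -2 + √P (D(P) = -2 + √(P + 0) = -2 + √P)
D(97) - 1*336462 = (-2 + √97) - 1*336462 = (-2 + √97) - 336462 = -336464 + √97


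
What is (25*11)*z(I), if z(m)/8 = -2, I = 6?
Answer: -4400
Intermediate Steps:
z(m) = -16 (z(m) = 8*(-2) = -16)
(25*11)*z(I) = (25*11)*(-16) = 275*(-16) = -4400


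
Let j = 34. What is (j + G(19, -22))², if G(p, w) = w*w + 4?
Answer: 272484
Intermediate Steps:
G(p, w) = 4 + w² (G(p, w) = w² + 4 = 4 + w²)
(j + G(19, -22))² = (34 + (4 + (-22)²))² = (34 + (4 + 484))² = (34 + 488)² = 522² = 272484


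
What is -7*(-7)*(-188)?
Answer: -9212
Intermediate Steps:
-7*(-7)*(-188) = 49*(-188) = -9212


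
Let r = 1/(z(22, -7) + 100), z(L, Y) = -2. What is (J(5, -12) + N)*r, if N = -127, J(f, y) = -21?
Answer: -74/49 ≈ -1.5102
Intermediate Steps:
r = 1/98 (r = 1/(-2 + 100) = 1/98 ≈ 0.010204)
(J(5, -12) + N)*r = (-21 - 127)*(1/98) = -148*1/98 = -74/49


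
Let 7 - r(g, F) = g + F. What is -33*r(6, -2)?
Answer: -99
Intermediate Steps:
r(g, F) = 7 - F - g (r(g, F) = 7 - (g + F) = 7 - (F + g) = 7 + (-F - g) = 7 - F - g)
-33*r(6, -2) = -33*(7 - 1*(-2) - 1*6) = -33*(7 + 2 - 6) = -33*3 = -99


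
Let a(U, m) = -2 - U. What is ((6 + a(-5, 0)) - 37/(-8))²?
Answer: 11881/64 ≈ 185.64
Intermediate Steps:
((6 + a(-5, 0)) - 37/(-8))² = ((6 + (-2 - 1*(-5))) - 37/(-8))² = ((6 + (-2 + 5)) - 37*(-⅛))² = ((6 + 3) + 37/8)² = (9 + 37/8)² = (109/8)² = 11881/64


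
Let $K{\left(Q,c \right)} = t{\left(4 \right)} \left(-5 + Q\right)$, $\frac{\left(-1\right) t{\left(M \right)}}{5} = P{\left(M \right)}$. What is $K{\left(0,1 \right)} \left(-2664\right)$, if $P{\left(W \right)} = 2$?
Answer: $-133200$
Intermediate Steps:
$t{\left(M \right)} = -10$ ($t{\left(M \right)} = \left(-5\right) 2 = -10$)
$K{\left(Q,c \right)} = 50 - 10 Q$ ($K{\left(Q,c \right)} = - 10 \left(-5 + Q\right) = 50 - 10 Q$)
$K{\left(0,1 \right)} \left(-2664\right) = \left(50 - 0\right) \left(-2664\right) = \left(50 + 0\right) \left(-2664\right) = 50 \left(-2664\right) = -133200$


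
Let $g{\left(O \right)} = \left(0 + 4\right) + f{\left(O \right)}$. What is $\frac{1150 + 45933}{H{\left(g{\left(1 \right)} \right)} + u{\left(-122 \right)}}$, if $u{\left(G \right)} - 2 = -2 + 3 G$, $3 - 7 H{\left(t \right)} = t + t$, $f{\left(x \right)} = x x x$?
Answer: $- \frac{47083}{367} \approx -128.29$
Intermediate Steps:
$f{\left(x \right)} = x^{3}$ ($f{\left(x \right)} = x^{2} x = x^{3}$)
$g{\left(O \right)} = 4 + O^{3}$ ($g{\left(O \right)} = \left(0 + 4\right) + O^{3} = 4 + O^{3}$)
$H{\left(t \right)} = \frac{3}{7} - \frac{2 t}{7}$ ($H{\left(t \right)} = \frac{3}{7} - \frac{t + t}{7} = \frac{3}{7} - \frac{2 t}{7}$)
$u{\left(G \right)} = 3 G$ ($u{\left(G \right)} = 2 + \left(-2 + 3 G\right) = 3 G$)
$\frac{1150 + 45933}{H{\left(g{\left(1 \right)} \right)} + u{\left(-122 \right)}} = \frac{1150 + 45933}{\left(\frac{3}{7} - \frac{2 \left(4 + 1^{3}\right)}{7}\right) + 3 \left(-122\right)} = \frac{47083}{\left(\frac{3}{7} - \frac{2 \left(4 + 1\right)}{7}\right) - 366} = \frac{47083}{\left(\frac{3}{7} - \frac{10}{7}\right) - 366} = \frac{47083}{-1 - 366} = \frac{47083}{-367} = 47083 \left(- \frac{1}{367}\right) = - \frac{47083}{367}$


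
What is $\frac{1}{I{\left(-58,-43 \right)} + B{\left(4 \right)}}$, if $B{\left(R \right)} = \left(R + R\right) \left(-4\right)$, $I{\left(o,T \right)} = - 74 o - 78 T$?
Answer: $\frac{1}{7614} \approx 0.00013134$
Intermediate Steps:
$I{\left(o,T \right)} = - 78 T - 74 o$
$B{\left(R \right)} = - 8 R$ ($B{\left(R \right)} = 2 R \left(-4\right) = - 8 R$)
$\frac{1}{I{\left(-58,-43 \right)} + B{\left(4 \right)}} = \frac{1}{\left(\left(-78\right) \left(-43\right) - -4292\right) - 32} = \frac{1}{\left(3354 + 4292\right) - 32} = \frac{1}{7646 - 32} = \frac{1}{7614}$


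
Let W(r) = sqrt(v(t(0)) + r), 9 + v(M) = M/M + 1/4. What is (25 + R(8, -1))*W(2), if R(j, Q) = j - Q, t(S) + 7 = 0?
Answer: 17*I*sqrt(23) ≈ 81.529*I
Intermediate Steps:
t(S) = -7 (t(S) = -7 + 0 = -7)
v(M) = -31/4 (v(M) = -9 + (M/M + 1/4) = -9 + (1 + 1*(1/4)) = -9 + (1 + 1/4) = -9 + 5/4 = -31/4)
W(r) = sqrt(-31/4 + r)
(25 + R(8, -1))*W(2) = (25 + (8 - 1*(-1)))*(sqrt(-31 + 4*2)/2) = (25 + (8 + 1))*(sqrt(-31 + 8)/2) = (25 + 9)*(sqrt(-23)/2) = 34*((I*sqrt(23))/2) = 34*(I*sqrt(23)/2) = 17*I*sqrt(23)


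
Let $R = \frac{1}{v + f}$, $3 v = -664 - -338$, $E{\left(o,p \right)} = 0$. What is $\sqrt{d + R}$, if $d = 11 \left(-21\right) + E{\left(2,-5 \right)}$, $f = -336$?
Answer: $\frac{i \sqrt{411081438}}{1334} \approx 15.199 i$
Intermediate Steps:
$v = - \frac{326}{3}$ ($v = \frac{-664 - -338}{3} = \frac{-664 + 338}{3} = \frac{1}{3} \left(-326\right) = - \frac{326}{3} \approx -108.67$)
$d = -231$ ($d = 11 \left(-21\right) + 0 = -231 + 0 = -231$)
$R = - \frac{3}{1334}$ ($R = \frac{1}{- \frac{326}{3} - 336} = \frac{1}{- \frac{1334}{3}} = - \frac{3}{1334} \approx -0.0022489$)
$\sqrt{d + R} = \sqrt{-231 - \frac{3}{1334}} = \sqrt{- \frac{308157}{1334}} = \frac{i \sqrt{411081438}}{1334}$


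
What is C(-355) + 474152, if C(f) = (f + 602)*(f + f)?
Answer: 298782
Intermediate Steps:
C(f) = 2*f*(602 + f) (C(f) = (602 + f)*(2*f) = 2*f*(602 + f))
C(-355) + 474152 = 2*(-355)*(602 - 355) + 474152 = 2*(-355)*247 + 474152 = -175370 + 474152 = 298782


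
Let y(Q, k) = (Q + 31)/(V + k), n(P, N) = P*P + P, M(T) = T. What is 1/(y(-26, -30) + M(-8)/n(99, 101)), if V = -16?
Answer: -113850/12467 ≈ -9.1321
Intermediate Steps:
n(P, N) = P + P² (n(P, N) = P² + P = P + P²)
y(Q, k) = (31 + Q)/(-16 + k) (y(Q, k) = (Q + 31)/(-16 + k) = (31 + Q)/(-16 + k))
1/(y(-26, -30) + M(-8)/n(99, 101)) = 1/((31 - 26)/(-16 - 30) - 8*1/(99*(1 + 99))) = 1/(5/(-46) - 8/(99*100)) = 1/(-1/46*5 - 8/9900) = 1/(-5/46 - 8*1/9900) = 1/(-5/46 - 2/2475) = 1/(-12467/113850) = -113850/12467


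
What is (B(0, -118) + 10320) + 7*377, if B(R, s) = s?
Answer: 12841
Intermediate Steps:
(B(0, -118) + 10320) + 7*377 = (-118 + 10320) + 7*377 = 10202 + 2639 = 12841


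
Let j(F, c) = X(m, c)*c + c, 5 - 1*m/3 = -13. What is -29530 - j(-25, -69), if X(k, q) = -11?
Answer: -30220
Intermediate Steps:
m = 54 (m = 15 - 3*(-13) = 15 + 39 = 54)
j(F, c) = -10*c (j(F, c) = -11*c + c = -10*c)
-29530 - j(-25, -69) = -29530 - (-10)*(-69) = -29530 - 1*690 = -29530 - 690 = -30220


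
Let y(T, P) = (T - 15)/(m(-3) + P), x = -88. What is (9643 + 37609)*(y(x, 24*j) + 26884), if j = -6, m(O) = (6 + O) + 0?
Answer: 179120377244/141 ≈ 1.2704e+9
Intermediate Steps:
m(O) = 6 + O
y(T, P) = (-15 + T)/(3 + P) (y(T, P) = (T - 15)/((6 - 3) + P) = (-15 + T)/(3 + P))
(9643 + 37609)*(y(x, 24*j) + 26884) = (9643 + 37609)*((-15 - 88)/(3 + 24*(-6)) + 26884) = 47252*(-103/(3 - 144) + 26884) = 47252*(-103/(-141) + 26884) = 47252*(-1/141*(-103) + 26884) = 47252*(103/141 + 26884) = 47252*(3790747/141) = 179120377244/141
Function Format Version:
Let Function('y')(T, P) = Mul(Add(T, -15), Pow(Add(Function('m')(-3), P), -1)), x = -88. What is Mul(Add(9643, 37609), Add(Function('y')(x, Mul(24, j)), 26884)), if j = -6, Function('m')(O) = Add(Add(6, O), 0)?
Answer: Rational(179120377244, 141) ≈ 1.2704e+9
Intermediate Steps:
Function('m')(O) = Add(6, O)
Function('y')(T, P) = Mul(Pow(Add(3, P), -1), Add(-15, T)) (Function('y')(T, P) = Mul(Add(T, -15), Pow(Add(Add(6, -3), P), -1)) = Mul(Add(-15, T), Pow(Add(3, P), -1)) = Mul(Pow(Add(3, P), -1), Add(-15, T)))
Mul(Add(9643, 37609), Add(Function('y')(x, Mul(24, j)), 26884)) = Mul(Add(9643, 37609), Add(Mul(Pow(Add(3, Mul(24, -6)), -1), Add(-15, -88)), 26884)) = Mul(47252, Add(Mul(Pow(Add(3, -144), -1), -103), 26884)) = Mul(47252, Add(Mul(Pow(-141, -1), -103), 26884)) = Mul(47252, Add(Mul(Rational(-1, 141), -103), 26884)) = Mul(47252, Add(Rational(103, 141), 26884)) = Mul(47252, Rational(3790747, 141)) = Rational(179120377244, 141)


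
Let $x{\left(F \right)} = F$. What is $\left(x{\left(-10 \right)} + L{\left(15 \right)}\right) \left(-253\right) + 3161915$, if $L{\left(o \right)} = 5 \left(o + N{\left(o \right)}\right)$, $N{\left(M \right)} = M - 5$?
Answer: $3132820$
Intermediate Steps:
$N{\left(M \right)} = -5 + M$ ($N{\left(M \right)} = M - 5 = -5 + M$)
$L{\left(o \right)} = -25 + 10 o$ ($L{\left(o \right)} = 5 \left(o + \left(-5 + o\right)\right) = 5 \left(-5 + 2 o\right) = -25 + 10 o$)
$\left(x{\left(-10 \right)} + L{\left(15 \right)}\right) \left(-253\right) + 3161915 = \left(-10 + \left(-25 + 10 \cdot 15\right)\right) \left(-253\right) + 3161915 = \left(-10 + \left(-25 + 150\right)\right) \left(-253\right) + 3161915 = \left(-10 + 125\right) \left(-253\right) + 3161915 = 115 \left(-253\right) + 3161915 = -29095 + 3161915 = 3132820$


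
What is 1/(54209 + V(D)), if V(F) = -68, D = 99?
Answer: 1/54141 ≈ 1.8470e-5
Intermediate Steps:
1/(54209 + V(D)) = 1/(54209 - 68) = 1/54141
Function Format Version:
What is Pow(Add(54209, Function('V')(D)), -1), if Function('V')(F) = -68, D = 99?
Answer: Rational(1, 54141) ≈ 1.8470e-5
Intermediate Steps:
Pow(Add(54209, Function('V')(D)), -1) = Pow(Add(54209, -68), -1) = Pow(54141, -1) = Rational(1, 54141)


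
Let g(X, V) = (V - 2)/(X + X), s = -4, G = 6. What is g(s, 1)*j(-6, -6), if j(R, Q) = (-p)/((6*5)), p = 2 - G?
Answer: 1/60 ≈ 0.016667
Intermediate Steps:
p = -4 (p = 2 - 1*6 = 2 - 6 = -4)
j(R, Q) = 2/15 (j(R, Q) = (-1*(-4))/((6*5)) = 4/30 = 4*(1/30) = 2/15)
g(X, V) = (-2 + V)/(2*X) (g(X, V) = (-2 + V)/((2*X)) = (-2 + V)*(1/(2*X)) = (-2 + V)/(2*X))
g(s, 1)*j(-6, -6) = ((½)*(-2 + 1)/(-4))*(2/15) = ((½)*(-¼)*(-1))*(2/15) = (⅛)*(2/15) = 1/60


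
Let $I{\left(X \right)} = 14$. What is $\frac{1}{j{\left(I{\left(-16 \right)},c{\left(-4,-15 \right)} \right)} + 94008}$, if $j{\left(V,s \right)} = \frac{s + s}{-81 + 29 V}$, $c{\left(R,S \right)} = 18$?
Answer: $\frac{325}{30552636} \approx 1.0637 \cdot 10^{-5}$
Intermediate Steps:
$j{\left(V,s \right)} = \frac{2 s}{-81 + 29 V}$
$\frac{1}{j{\left(I{\left(-16 \right)},c{\left(-4,-15 \right)} \right)} + 94008} = \frac{1}{2 \cdot 18 \frac{1}{-81 + 29 \cdot 14} + 94008} = \frac{1}{2 \cdot 18 \frac{1}{-81 + 406} + 94008} = \frac{1}{2 \cdot 18 \cdot \frac{1}{325} + 94008} = \frac{1}{\frac{36}{325} + 94008} = \frac{1}{\frac{30552636}{325}} = \frac{325}{30552636}$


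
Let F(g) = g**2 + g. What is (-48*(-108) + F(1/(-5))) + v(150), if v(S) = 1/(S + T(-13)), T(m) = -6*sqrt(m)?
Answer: 496094113/95700 + I*sqrt(13)/3828 ≈ 5183.8 + 0.00094189*I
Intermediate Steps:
v(S) = 1/(S - 6*I*sqrt(13))
F(g) = g + g**2
(-48*(-108) + F(1/(-5))) + v(150) = (-48*(-108) + (1 + 1/(-5))/(-5)) + 1/(150 - 6*I*sqrt(13)) = (5184 - (1 - 1/5)/5) + 1/(150 - 6*I*sqrt(13)) = (5184 - 1/5*4/5) + 1/(150 - 6*I*sqrt(13)) = (5184 - 4/25) + 1/(150 - 6*I*sqrt(13)) = 129596/25 + 1/(150 - 6*I*sqrt(13))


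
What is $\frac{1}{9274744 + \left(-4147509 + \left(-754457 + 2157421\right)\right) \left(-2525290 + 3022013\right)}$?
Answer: $- \frac{1}{1363269351291} \approx -7.3353 \cdot 10^{-13}$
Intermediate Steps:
$\frac{1}{9274744 + \left(-4147509 + \left(-754457 + 2157421\right)\right) \left(-2525290 + 3022013\right)} = \frac{1}{9274744 + \left(-4147509 + 1402964\right) 496723} = \frac{1}{9274744 - 1363278626035} = \frac{1}{-1363269351291} = - \frac{1}{1363269351291}$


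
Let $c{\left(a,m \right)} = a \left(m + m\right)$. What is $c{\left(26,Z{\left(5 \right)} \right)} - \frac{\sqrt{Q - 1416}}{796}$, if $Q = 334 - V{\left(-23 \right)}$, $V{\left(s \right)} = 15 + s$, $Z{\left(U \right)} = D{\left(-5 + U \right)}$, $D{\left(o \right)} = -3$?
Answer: $-156 - \frac{i \sqrt{1074}}{796} \approx -156.0 - 0.041171 i$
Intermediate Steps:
$Z{\left(U \right)} = -3$
$c{\left(a,m \right)} = 2 a m$ ($c{\left(a,m \right)} = a 2 m = 2 a m$)
$Q = 342$ ($Q = 334 - \left(15 - 23\right) = 334 - -8 = 334 + 8 = 342$)
$c{\left(26,Z{\left(5 \right)} \right)} - \frac{\sqrt{Q - 1416}}{796} = 2 \cdot 26 \left(-3\right) - \frac{\sqrt{342 - 1416}}{796} = -156 - \sqrt{-1074} \cdot \frac{1}{796} = -156 - i \sqrt{1074} \cdot \frac{1}{796} = -156 - \frac{i \sqrt{1074}}{796}$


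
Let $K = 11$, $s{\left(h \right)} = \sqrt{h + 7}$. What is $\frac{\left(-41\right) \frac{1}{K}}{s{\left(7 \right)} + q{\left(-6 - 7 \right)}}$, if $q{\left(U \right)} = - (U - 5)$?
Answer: $- \frac{369}{1705} + \frac{41 \sqrt{14}}{3410} \approx -0.17143$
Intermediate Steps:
$s{\left(h \right)} = \sqrt{7 + h}$
$q{\left(U \right)} = 5 - U$ ($q{\left(U \right)} = - (-5 + U) = 5 - U$)
$\frac{\left(-41\right) \frac{1}{K}}{s{\left(7 \right)} + q{\left(-6 - 7 \right)}} = \frac{\left(-41\right) \frac{1}{11}}{\sqrt{7 + 7} + \left(5 - \left(-6 - 7\right)\right)} = \frac{\left(-41\right) \frac{1}{11}}{\sqrt{14} + \left(5 - \left(-6 - 7\right)\right)} = \frac{1}{\sqrt{14} + \left(5 - -13\right)} \left(- \frac{41}{11}\right) = \frac{1}{\sqrt{14} + \left(5 + 13\right)} \left(- \frac{41}{11}\right) = \frac{1}{\sqrt{14} + 18} \left(- \frac{41}{11}\right) = \frac{1}{18 + \sqrt{14}} \left(- \frac{41}{11}\right) = - \frac{41}{11 \left(18 + \sqrt{14}\right)}$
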